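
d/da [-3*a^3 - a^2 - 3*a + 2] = -9*a^2 - 2*a - 3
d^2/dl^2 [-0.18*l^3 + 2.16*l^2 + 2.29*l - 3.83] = 4.32 - 1.08*l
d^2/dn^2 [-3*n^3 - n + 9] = -18*n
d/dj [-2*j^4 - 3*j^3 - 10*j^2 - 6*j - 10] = -8*j^3 - 9*j^2 - 20*j - 6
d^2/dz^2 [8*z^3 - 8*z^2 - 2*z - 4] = 48*z - 16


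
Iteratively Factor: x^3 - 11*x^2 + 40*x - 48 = (x - 4)*(x^2 - 7*x + 12) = (x - 4)^2*(x - 3)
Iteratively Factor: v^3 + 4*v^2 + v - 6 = (v - 1)*(v^2 + 5*v + 6) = (v - 1)*(v + 2)*(v + 3)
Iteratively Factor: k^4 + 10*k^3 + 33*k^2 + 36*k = (k + 3)*(k^3 + 7*k^2 + 12*k) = k*(k + 3)*(k^2 + 7*k + 12) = k*(k + 3)*(k + 4)*(k + 3)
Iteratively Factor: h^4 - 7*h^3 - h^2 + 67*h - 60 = (h + 3)*(h^3 - 10*h^2 + 29*h - 20) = (h - 5)*(h + 3)*(h^2 - 5*h + 4) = (h - 5)*(h - 1)*(h + 3)*(h - 4)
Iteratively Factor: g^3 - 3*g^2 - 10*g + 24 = (g - 4)*(g^2 + g - 6) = (g - 4)*(g + 3)*(g - 2)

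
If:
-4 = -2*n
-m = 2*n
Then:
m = -4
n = 2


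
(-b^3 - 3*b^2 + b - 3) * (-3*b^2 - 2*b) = 3*b^5 + 11*b^4 + 3*b^3 + 7*b^2 + 6*b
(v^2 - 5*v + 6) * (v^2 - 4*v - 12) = v^4 - 9*v^3 + 14*v^2 + 36*v - 72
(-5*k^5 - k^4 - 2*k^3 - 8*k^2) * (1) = -5*k^5 - k^4 - 2*k^3 - 8*k^2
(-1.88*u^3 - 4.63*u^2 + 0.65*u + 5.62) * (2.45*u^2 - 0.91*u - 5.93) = -4.606*u^5 - 9.6327*u^4 + 16.9542*u^3 + 40.6334*u^2 - 8.9687*u - 33.3266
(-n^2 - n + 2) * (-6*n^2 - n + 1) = 6*n^4 + 7*n^3 - 12*n^2 - 3*n + 2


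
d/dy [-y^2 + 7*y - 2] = 7 - 2*y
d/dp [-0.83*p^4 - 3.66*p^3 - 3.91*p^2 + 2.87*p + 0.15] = -3.32*p^3 - 10.98*p^2 - 7.82*p + 2.87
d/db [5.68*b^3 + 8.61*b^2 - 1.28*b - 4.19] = 17.04*b^2 + 17.22*b - 1.28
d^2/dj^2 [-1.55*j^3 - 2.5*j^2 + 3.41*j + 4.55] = -9.3*j - 5.0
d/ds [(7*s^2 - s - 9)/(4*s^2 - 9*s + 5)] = (-59*s^2 + 142*s - 86)/(16*s^4 - 72*s^3 + 121*s^2 - 90*s + 25)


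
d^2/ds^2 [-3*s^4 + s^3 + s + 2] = 6*s*(1 - 6*s)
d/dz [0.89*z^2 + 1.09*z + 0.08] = 1.78*z + 1.09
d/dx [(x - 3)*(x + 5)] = 2*x + 2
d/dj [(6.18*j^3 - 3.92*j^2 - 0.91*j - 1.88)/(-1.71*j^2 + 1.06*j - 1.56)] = (-10.5678*j^4 + 13.1016*j^3 - 34.6337*j^2 + 5.8008*j + 3.4124)/(2.9241*j^4 - 3.6252*j^3 + 6.4588*j^2 - 3.3072*j + 2.4336)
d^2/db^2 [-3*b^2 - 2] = -6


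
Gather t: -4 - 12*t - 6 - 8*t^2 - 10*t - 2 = -8*t^2 - 22*t - 12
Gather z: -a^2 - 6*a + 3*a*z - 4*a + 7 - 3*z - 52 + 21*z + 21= -a^2 - 10*a + z*(3*a + 18) - 24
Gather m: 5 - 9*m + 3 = 8 - 9*m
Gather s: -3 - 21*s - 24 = -21*s - 27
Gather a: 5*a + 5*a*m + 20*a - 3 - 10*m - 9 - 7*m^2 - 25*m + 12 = a*(5*m + 25) - 7*m^2 - 35*m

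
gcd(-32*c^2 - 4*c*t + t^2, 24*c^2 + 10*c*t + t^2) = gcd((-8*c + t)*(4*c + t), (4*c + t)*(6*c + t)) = 4*c + t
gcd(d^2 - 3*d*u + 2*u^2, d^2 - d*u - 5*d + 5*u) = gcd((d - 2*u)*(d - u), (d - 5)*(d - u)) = -d + u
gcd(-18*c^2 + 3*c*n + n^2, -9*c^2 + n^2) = 3*c - n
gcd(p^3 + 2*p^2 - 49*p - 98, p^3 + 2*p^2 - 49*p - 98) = p^3 + 2*p^2 - 49*p - 98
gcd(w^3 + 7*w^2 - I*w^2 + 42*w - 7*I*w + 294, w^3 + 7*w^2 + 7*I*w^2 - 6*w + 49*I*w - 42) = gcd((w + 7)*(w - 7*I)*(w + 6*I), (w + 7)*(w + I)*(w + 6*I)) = w^2 + w*(7 + 6*I) + 42*I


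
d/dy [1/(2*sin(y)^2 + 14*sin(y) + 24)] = -(2*sin(y) + 7)*cos(y)/(2*(sin(y)^2 + 7*sin(y) + 12)^2)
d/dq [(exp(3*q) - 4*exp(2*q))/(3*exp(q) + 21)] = (2*exp(2*q) + 17*exp(q) - 56)*exp(2*q)/(3*(exp(2*q) + 14*exp(q) + 49))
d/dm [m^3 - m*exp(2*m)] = 3*m^2 - 2*m*exp(2*m) - exp(2*m)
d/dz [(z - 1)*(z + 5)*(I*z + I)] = I*(3*z^2 + 10*z - 1)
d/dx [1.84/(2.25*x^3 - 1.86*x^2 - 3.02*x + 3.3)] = (-12.42*x^2 + 6.8448*x + 5.5568)/(2.25*x^3 - 1.86*x^2 - 3.02*x + 3.3)^2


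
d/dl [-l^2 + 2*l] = 2 - 2*l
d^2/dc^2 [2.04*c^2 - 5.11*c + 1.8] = 4.08000000000000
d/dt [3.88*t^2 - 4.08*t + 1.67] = 7.76*t - 4.08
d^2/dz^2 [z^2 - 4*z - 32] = 2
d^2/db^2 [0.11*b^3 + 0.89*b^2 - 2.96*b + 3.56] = 0.66*b + 1.78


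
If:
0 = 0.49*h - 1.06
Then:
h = 2.16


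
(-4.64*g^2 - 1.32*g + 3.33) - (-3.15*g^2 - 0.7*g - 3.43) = -1.49*g^2 - 0.62*g + 6.76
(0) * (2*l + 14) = 0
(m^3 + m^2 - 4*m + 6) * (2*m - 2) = 2*m^4 - 10*m^2 + 20*m - 12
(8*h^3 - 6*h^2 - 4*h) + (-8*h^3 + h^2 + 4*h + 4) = 4 - 5*h^2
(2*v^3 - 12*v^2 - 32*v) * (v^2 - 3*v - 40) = 2*v^5 - 18*v^4 - 76*v^3 + 576*v^2 + 1280*v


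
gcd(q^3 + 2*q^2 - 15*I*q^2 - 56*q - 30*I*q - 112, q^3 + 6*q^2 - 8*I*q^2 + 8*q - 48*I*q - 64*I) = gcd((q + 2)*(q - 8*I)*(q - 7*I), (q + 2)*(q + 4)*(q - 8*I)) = q^2 + q*(2 - 8*I) - 16*I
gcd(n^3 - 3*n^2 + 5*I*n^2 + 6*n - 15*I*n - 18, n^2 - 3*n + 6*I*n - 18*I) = n^2 + n*(-3 + 6*I) - 18*I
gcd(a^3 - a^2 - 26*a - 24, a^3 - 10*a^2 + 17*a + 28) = a + 1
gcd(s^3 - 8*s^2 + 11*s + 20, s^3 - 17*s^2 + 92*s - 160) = s^2 - 9*s + 20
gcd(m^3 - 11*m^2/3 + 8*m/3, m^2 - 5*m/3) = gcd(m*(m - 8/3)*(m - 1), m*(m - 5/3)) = m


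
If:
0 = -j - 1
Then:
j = -1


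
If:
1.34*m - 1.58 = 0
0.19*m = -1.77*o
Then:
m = 1.18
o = -0.13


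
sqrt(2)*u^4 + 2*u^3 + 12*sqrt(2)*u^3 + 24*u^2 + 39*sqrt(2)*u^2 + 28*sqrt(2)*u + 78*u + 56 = (u + 4)*(u + 7)*(u + sqrt(2))*(sqrt(2)*u + sqrt(2))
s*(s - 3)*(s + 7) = s^3 + 4*s^2 - 21*s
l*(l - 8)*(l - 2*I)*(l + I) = l^4 - 8*l^3 - I*l^3 + 2*l^2 + 8*I*l^2 - 16*l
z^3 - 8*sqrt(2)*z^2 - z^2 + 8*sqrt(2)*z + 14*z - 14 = (z - 1)*(z - 7*sqrt(2))*(z - sqrt(2))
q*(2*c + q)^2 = 4*c^2*q + 4*c*q^2 + q^3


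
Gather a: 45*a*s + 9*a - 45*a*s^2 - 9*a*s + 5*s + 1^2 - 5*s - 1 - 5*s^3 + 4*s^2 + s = a*(-45*s^2 + 36*s + 9) - 5*s^3 + 4*s^2 + s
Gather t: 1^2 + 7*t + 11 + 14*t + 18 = 21*t + 30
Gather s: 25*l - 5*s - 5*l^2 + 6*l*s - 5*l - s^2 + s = -5*l^2 + 20*l - s^2 + s*(6*l - 4)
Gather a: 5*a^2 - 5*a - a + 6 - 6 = 5*a^2 - 6*a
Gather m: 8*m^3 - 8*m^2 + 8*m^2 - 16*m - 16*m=8*m^3 - 32*m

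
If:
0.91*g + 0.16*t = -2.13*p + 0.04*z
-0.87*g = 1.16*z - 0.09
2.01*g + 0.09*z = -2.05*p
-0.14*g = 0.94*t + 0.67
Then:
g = -0.11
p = 0.10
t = -0.70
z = 0.16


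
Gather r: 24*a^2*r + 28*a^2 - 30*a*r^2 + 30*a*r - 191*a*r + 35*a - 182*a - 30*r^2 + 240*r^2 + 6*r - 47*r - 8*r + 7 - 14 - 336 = 28*a^2 - 147*a + r^2*(210 - 30*a) + r*(24*a^2 - 161*a - 49) - 343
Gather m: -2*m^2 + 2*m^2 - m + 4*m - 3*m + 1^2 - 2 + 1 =0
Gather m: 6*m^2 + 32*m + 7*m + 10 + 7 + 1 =6*m^2 + 39*m + 18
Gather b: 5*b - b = 4*b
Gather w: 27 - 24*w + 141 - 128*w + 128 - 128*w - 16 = 280 - 280*w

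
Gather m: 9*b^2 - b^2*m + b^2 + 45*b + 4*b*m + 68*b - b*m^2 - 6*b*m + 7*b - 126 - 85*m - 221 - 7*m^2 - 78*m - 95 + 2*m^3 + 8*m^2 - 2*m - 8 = 10*b^2 + 120*b + 2*m^3 + m^2*(1 - b) + m*(-b^2 - 2*b - 165) - 450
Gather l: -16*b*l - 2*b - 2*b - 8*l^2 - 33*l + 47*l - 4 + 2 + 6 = -4*b - 8*l^2 + l*(14 - 16*b) + 4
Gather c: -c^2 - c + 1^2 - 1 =-c^2 - c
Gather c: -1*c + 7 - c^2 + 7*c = -c^2 + 6*c + 7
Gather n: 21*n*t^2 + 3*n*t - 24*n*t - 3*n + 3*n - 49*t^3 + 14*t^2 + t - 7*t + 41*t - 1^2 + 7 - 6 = n*(21*t^2 - 21*t) - 49*t^3 + 14*t^2 + 35*t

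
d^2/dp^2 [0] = 0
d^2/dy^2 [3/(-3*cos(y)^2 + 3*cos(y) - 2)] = 9*(-12*sin(y)^4 + sin(y)^2 - 53*cos(y)/4 + 9*cos(3*y)/4 + 13)/(3*sin(y)^2 + 3*cos(y) - 5)^3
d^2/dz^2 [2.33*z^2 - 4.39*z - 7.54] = 4.66000000000000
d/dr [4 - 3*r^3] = -9*r^2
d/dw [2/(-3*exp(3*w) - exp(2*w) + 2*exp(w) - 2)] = (18*exp(2*w) + 4*exp(w) - 4)*exp(w)/(3*exp(3*w) + exp(2*w) - 2*exp(w) + 2)^2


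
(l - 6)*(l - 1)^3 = l^4 - 9*l^3 + 21*l^2 - 19*l + 6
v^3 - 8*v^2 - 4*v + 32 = (v - 8)*(v - 2)*(v + 2)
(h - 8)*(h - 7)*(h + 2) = h^3 - 13*h^2 + 26*h + 112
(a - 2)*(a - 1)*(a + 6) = a^3 + 3*a^2 - 16*a + 12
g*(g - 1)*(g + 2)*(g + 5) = g^4 + 6*g^3 + 3*g^2 - 10*g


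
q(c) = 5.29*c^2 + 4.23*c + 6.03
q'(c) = 10.58*c + 4.23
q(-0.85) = 6.26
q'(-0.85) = -4.76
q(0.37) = 8.32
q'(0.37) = 8.14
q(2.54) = 50.90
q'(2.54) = 31.10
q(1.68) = 28.07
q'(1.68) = 22.00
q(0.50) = 9.47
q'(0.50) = 9.52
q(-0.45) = 5.20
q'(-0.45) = -0.53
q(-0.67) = 5.57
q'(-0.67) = -2.86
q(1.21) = 18.89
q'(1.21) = 17.03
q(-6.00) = 171.09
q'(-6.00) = -59.25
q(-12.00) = 717.03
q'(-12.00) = -122.73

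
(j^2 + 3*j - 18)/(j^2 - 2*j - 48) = (j - 3)/(j - 8)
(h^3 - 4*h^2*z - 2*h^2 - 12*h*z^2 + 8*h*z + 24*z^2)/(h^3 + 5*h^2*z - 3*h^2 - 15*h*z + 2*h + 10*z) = (h^2 - 4*h*z - 12*z^2)/(h^2 + 5*h*z - h - 5*z)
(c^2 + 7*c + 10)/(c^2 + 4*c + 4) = (c + 5)/(c + 2)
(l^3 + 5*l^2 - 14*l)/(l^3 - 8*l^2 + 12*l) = (l + 7)/(l - 6)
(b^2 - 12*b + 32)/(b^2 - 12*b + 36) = (b^2 - 12*b + 32)/(b^2 - 12*b + 36)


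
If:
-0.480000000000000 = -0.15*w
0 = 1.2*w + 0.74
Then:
No Solution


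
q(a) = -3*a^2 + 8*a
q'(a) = 8 - 6*a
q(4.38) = -22.51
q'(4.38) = -18.28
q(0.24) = 1.75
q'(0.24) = 6.56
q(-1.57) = -19.95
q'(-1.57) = 17.42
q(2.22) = 2.97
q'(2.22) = -5.32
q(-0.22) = -1.91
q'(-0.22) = 9.32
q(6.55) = -76.31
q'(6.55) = -31.30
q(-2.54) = -39.67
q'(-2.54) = 23.24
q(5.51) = -47.00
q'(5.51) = -25.06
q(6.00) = -60.00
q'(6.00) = -28.00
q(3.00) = -3.00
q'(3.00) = -10.00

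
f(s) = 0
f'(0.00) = 0.00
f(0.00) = 0.00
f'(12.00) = 0.00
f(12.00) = 0.00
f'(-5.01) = 0.00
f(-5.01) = 0.00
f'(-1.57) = 0.00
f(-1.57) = 0.00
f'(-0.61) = 0.00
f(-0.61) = 0.00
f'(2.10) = 0.00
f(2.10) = 0.00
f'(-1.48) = 0.00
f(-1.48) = 0.00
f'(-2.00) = 0.00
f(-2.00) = 0.00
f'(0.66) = 0.00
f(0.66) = 0.00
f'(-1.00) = 0.00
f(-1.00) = 0.00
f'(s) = 0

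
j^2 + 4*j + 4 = (j + 2)^2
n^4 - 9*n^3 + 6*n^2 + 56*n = n*(n - 7)*(n - 4)*(n + 2)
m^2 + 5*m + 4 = (m + 1)*(m + 4)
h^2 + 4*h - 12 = (h - 2)*(h + 6)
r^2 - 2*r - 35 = (r - 7)*(r + 5)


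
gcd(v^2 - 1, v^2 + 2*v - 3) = v - 1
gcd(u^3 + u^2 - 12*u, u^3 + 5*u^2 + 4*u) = u^2 + 4*u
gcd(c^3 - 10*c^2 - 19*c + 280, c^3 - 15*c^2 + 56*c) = c^2 - 15*c + 56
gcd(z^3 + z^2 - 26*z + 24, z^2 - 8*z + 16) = z - 4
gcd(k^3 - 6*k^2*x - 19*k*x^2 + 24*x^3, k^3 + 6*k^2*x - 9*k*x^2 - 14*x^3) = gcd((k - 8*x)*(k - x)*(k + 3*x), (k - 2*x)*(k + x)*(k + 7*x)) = 1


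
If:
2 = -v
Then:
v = -2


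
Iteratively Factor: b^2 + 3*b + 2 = (b + 1)*(b + 2)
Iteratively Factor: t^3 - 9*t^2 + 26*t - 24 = (t - 3)*(t^2 - 6*t + 8) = (t - 4)*(t - 3)*(t - 2)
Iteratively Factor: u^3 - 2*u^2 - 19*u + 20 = (u + 4)*(u^2 - 6*u + 5) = (u - 5)*(u + 4)*(u - 1)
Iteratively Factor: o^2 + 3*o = (o + 3)*(o)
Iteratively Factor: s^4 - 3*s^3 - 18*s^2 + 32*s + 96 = (s + 2)*(s^3 - 5*s^2 - 8*s + 48) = (s - 4)*(s + 2)*(s^2 - s - 12) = (s - 4)^2*(s + 2)*(s + 3)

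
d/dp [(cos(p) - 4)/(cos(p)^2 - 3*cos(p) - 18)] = (cos(p)^2 - 8*cos(p) + 30)*sin(p)/(sin(p)^2 + 3*cos(p) + 17)^2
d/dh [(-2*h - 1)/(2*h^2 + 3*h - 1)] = (4*h^2 + 4*h + 5)/(4*h^4 + 12*h^3 + 5*h^2 - 6*h + 1)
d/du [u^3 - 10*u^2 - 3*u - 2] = 3*u^2 - 20*u - 3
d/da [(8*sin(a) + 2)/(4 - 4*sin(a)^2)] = (sin(a) - cos(2*a) + 3)/cos(a)^3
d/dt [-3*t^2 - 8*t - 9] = -6*t - 8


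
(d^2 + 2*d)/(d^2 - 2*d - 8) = d/(d - 4)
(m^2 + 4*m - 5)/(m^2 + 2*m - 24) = (m^2 + 4*m - 5)/(m^2 + 2*m - 24)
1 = 1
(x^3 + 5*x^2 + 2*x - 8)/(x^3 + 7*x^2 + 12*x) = (x^2 + x - 2)/(x*(x + 3))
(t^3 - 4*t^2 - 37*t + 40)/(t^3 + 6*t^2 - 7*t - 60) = (t^2 - 9*t + 8)/(t^2 + t - 12)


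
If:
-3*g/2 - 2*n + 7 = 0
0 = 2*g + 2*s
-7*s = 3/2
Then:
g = 3/14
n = 187/56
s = -3/14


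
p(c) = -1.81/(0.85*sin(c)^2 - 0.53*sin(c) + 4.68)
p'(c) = -1.81*(-1.7*sin(c)*cos(c) + 0.53*cos(c))/(0.85*sin(c)^2 - 0.53*sin(c) + 4.68)^2 = (3.077*sin(c) - 0.9593)*cos(c)/(0.85*sin(c)^2 - 0.53*sin(c) + 4.68)^2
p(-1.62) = -0.30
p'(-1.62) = 0.01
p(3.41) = -0.37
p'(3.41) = 0.07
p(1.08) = -0.37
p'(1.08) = 0.03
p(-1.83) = -0.30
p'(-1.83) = 0.03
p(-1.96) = -0.31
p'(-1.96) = 0.04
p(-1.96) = -0.31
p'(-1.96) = 0.04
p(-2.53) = -0.34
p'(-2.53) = 0.08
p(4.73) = -0.30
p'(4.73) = -0.00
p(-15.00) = -0.34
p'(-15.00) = 0.08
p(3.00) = -0.39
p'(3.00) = 0.02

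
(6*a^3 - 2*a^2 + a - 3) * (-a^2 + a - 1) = -6*a^5 + 8*a^4 - 9*a^3 + 6*a^2 - 4*a + 3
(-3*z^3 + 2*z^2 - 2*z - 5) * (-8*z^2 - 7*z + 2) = 24*z^5 + 5*z^4 - 4*z^3 + 58*z^2 + 31*z - 10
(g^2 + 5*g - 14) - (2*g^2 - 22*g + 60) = -g^2 + 27*g - 74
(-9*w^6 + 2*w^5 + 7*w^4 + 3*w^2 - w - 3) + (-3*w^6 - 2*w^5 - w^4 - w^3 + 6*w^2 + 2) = -12*w^6 + 6*w^4 - w^3 + 9*w^2 - w - 1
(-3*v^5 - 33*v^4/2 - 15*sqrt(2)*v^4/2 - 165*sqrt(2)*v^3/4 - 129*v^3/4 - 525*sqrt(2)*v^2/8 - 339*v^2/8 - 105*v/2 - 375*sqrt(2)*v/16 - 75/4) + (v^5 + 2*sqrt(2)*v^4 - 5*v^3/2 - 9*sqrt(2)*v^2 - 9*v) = -2*v^5 - 33*v^4/2 - 11*sqrt(2)*v^4/2 - 165*sqrt(2)*v^3/4 - 139*v^3/4 - 597*sqrt(2)*v^2/8 - 339*v^2/8 - 123*v/2 - 375*sqrt(2)*v/16 - 75/4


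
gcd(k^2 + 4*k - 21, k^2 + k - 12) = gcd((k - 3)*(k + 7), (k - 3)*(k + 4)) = k - 3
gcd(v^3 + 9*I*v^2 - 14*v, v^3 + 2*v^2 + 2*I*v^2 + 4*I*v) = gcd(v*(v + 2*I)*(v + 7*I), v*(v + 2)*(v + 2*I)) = v^2 + 2*I*v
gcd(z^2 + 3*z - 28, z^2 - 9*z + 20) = z - 4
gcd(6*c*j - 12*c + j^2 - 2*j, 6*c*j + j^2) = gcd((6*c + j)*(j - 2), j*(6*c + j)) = 6*c + j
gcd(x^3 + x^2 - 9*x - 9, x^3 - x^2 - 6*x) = x - 3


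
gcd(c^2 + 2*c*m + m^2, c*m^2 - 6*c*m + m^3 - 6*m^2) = c + m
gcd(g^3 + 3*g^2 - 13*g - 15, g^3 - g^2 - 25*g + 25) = g + 5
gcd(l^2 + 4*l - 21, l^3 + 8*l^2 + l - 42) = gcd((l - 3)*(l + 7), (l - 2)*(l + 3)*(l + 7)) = l + 7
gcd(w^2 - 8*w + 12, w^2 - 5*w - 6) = w - 6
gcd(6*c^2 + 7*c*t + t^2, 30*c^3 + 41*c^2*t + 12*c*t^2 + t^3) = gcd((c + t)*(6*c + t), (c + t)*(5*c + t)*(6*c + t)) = 6*c^2 + 7*c*t + t^2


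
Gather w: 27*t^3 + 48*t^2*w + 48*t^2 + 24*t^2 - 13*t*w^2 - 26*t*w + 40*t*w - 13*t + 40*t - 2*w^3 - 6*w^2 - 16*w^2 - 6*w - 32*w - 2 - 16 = 27*t^3 + 72*t^2 + 27*t - 2*w^3 + w^2*(-13*t - 22) + w*(48*t^2 + 14*t - 38) - 18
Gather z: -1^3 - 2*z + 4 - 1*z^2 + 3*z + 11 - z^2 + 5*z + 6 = -2*z^2 + 6*z + 20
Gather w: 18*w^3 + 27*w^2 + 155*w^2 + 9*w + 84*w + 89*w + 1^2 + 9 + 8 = 18*w^3 + 182*w^2 + 182*w + 18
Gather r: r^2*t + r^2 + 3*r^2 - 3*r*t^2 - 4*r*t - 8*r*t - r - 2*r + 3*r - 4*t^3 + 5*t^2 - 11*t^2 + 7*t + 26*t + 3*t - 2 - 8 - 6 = r^2*(t + 4) + r*(-3*t^2 - 12*t) - 4*t^3 - 6*t^2 + 36*t - 16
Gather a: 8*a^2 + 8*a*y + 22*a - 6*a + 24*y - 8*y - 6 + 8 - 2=8*a^2 + a*(8*y + 16) + 16*y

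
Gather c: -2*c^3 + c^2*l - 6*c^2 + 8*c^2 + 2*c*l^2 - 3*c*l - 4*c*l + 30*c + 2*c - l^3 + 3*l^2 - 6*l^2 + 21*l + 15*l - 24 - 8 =-2*c^3 + c^2*(l + 2) + c*(2*l^2 - 7*l + 32) - l^3 - 3*l^2 + 36*l - 32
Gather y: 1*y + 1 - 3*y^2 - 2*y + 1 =-3*y^2 - y + 2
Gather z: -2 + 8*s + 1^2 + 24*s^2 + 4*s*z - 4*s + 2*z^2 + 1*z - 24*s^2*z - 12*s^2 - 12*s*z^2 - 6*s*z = 12*s^2 + 4*s + z^2*(2 - 12*s) + z*(-24*s^2 - 2*s + 1) - 1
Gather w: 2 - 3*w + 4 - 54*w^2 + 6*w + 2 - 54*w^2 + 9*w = -108*w^2 + 12*w + 8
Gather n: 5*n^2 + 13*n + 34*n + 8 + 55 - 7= 5*n^2 + 47*n + 56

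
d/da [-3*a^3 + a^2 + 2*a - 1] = -9*a^2 + 2*a + 2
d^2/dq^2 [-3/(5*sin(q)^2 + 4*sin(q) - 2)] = 6*(50*sin(q)^4 + 30*sin(q)^3 - 47*sin(q)^2 - 56*sin(q) - 26)/(5*sin(q)^2 + 4*sin(q) - 2)^3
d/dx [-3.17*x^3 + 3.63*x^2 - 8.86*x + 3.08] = -9.51*x^2 + 7.26*x - 8.86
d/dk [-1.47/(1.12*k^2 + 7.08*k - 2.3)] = (3.2928*k + 10.4076)/(1.12*k^2 + 7.08*k - 2.3)^2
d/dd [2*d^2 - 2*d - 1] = 4*d - 2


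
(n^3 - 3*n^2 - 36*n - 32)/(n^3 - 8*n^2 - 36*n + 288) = (n^2 + 5*n + 4)/(n^2 - 36)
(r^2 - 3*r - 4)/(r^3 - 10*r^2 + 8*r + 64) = (r + 1)/(r^2 - 6*r - 16)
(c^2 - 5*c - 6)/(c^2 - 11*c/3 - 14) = 3*(c + 1)/(3*c + 7)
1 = 1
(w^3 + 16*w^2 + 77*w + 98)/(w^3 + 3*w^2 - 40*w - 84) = (w + 7)/(w - 6)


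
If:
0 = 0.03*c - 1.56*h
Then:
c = 52.0*h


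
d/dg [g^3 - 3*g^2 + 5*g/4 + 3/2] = 3*g^2 - 6*g + 5/4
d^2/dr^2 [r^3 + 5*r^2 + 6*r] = 6*r + 10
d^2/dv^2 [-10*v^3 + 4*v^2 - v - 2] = 8 - 60*v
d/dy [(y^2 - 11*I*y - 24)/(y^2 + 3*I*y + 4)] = 14*(I*y^2 + 4*y + 2*I)/(y^4 + 6*I*y^3 - y^2 + 24*I*y + 16)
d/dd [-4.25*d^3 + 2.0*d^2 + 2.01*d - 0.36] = -12.75*d^2 + 4.0*d + 2.01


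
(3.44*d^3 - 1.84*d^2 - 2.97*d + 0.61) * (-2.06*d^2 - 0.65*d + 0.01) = -7.0864*d^5 + 1.5544*d^4 + 7.3486*d^3 + 0.6555*d^2 - 0.4262*d + 0.0061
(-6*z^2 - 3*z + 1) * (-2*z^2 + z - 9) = 12*z^4 + 49*z^2 + 28*z - 9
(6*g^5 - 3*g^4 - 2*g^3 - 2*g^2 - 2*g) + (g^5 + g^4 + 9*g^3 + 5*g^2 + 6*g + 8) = 7*g^5 - 2*g^4 + 7*g^3 + 3*g^2 + 4*g + 8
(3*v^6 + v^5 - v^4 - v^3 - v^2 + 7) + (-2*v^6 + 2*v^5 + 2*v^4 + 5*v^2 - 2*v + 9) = v^6 + 3*v^5 + v^4 - v^3 + 4*v^2 - 2*v + 16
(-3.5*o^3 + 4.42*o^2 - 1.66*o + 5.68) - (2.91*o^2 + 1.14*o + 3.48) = -3.5*o^3 + 1.51*o^2 - 2.8*o + 2.2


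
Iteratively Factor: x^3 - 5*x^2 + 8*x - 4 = (x - 1)*(x^2 - 4*x + 4) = (x - 2)*(x - 1)*(x - 2)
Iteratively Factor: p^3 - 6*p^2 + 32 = (p - 4)*(p^2 - 2*p - 8) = (p - 4)*(p + 2)*(p - 4)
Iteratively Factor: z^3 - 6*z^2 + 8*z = (z)*(z^2 - 6*z + 8) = z*(z - 2)*(z - 4)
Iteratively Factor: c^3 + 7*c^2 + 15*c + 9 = (c + 3)*(c^2 + 4*c + 3) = (c + 1)*(c + 3)*(c + 3)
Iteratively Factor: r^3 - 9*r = (r)*(r^2 - 9) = r*(r - 3)*(r + 3)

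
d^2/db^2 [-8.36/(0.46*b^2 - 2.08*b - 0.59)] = (-3.537952*b^2 + 15.997696*b + 8.36*(0.92*b - 2.08)*(1.84*b - 4.16) + 4.537808)/(-0.46*b^2 + 2.08*b + 0.59)^3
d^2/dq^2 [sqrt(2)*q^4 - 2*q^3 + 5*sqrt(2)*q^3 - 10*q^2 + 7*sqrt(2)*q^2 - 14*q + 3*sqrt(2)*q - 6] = 12*sqrt(2)*q^2 - 12*q + 30*sqrt(2)*q - 20 + 14*sqrt(2)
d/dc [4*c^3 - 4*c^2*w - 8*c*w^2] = 12*c^2 - 8*c*w - 8*w^2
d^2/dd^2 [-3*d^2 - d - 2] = -6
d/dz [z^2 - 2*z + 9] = 2*z - 2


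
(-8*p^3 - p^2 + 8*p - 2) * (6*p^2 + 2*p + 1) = -48*p^5 - 22*p^4 + 38*p^3 + 3*p^2 + 4*p - 2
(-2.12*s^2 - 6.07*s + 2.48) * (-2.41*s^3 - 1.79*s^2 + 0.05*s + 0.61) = 5.1092*s^5 + 18.4235*s^4 + 4.7825*s^3 - 6.0359*s^2 - 3.5787*s + 1.5128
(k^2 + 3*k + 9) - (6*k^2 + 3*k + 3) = 6 - 5*k^2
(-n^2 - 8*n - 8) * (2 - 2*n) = 2*n^3 + 14*n^2 - 16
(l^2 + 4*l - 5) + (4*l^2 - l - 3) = 5*l^2 + 3*l - 8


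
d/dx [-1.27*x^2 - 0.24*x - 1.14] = -2.54*x - 0.24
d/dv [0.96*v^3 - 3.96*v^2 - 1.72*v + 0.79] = 2.88*v^2 - 7.92*v - 1.72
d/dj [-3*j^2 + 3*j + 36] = 3 - 6*j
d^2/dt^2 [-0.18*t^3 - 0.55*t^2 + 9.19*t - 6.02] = -1.08*t - 1.1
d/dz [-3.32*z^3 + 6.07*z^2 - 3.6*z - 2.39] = -9.96*z^2 + 12.14*z - 3.6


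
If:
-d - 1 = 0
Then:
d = -1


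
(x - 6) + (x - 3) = 2*x - 9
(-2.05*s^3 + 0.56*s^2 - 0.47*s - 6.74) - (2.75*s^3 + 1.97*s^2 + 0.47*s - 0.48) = -4.8*s^3 - 1.41*s^2 - 0.94*s - 6.26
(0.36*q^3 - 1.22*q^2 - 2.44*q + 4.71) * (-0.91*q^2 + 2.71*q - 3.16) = -0.3276*q^5 + 2.0858*q^4 - 2.2234*q^3 - 7.0433*q^2 + 20.4745*q - 14.8836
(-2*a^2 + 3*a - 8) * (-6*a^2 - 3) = 12*a^4 - 18*a^3 + 54*a^2 - 9*a + 24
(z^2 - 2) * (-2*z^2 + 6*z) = -2*z^4 + 6*z^3 + 4*z^2 - 12*z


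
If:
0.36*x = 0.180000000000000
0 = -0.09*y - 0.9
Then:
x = 0.50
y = -10.00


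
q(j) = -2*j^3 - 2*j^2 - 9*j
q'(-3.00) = -51.00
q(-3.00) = 63.00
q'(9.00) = -531.00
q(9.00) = -1701.00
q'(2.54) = -57.87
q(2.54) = -68.54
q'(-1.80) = -21.24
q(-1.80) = 21.38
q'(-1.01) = -11.08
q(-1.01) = 9.11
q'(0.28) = -10.59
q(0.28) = -2.72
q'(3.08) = -78.24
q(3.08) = -105.13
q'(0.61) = -13.67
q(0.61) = -6.69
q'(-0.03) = -8.89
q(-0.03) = 0.27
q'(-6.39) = -228.43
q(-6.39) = 497.68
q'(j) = -6*j^2 - 4*j - 9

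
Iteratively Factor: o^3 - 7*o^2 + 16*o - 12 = (o - 3)*(o^2 - 4*o + 4) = (o - 3)*(o - 2)*(o - 2)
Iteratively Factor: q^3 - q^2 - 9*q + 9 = (q - 3)*(q^2 + 2*q - 3) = (q - 3)*(q - 1)*(q + 3)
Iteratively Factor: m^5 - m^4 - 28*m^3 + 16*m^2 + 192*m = (m + 4)*(m^4 - 5*m^3 - 8*m^2 + 48*m) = (m - 4)*(m + 4)*(m^3 - m^2 - 12*m) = m*(m - 4)*(m + 4)*(m^2 - m - 12) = m*(m - 4)^2*(m + 4)*(m + 3)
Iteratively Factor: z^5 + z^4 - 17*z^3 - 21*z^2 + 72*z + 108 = (z + 2)*(z^4 - z^3 - 15*z^2 + 9*z + 54) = (z - 3)*(z + 2)*(z^3 + 2*z^2 - 9*z - 18) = (z - 3)*(z + 2)*(z + 3)*(z^2 - z - 6) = (z - 3)*(z + 2)^2*(z + 3)*(z - 3)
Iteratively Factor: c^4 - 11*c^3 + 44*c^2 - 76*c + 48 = (c - 3)*(c^3 - 8*c^2 + 20*c - 16) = (c - 3)*(c - 2)*(c^2 - 6*c + 8) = (c - 3)*(c - 2)^2*(c - 4)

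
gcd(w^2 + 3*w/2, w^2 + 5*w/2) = w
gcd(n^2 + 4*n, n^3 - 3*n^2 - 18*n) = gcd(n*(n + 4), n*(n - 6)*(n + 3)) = n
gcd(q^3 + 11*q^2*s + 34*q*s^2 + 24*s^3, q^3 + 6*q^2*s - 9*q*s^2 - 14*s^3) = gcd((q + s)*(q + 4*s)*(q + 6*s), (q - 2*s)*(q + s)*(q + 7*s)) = q + s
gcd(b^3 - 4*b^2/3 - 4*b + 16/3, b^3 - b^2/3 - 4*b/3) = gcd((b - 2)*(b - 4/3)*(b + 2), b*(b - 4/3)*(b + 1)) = b - 4/3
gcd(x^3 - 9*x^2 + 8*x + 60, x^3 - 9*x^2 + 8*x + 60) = x^3 - 9*x^2 + 8*x + 60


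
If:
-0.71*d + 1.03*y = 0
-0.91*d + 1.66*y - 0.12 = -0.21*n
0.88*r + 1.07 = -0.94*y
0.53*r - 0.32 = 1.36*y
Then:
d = -0.73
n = 1.38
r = -0.68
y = -0.50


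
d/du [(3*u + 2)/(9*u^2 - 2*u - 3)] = (-27*u^2 - 36*u - 5)/(81*u^4 - 36*u^3 - 50*u^2 + 12*u + 9)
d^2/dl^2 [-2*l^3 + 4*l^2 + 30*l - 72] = 8 - 12*l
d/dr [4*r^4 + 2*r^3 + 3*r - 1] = 16*r^3 + 6*r^2 + 3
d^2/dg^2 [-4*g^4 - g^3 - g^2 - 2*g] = -48*g^2 - 6*g - 2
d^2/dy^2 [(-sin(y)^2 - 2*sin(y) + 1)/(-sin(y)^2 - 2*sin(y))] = 2*(2*sin(y) + 3 - 1/sin(y) - 6/sin(y)^2 - 4/sin(y)^3)/(sin(y) + 2)^3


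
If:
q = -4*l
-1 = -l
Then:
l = 1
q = -4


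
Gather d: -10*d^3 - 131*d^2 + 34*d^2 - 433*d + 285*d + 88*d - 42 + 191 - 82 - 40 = -10*d^3 - 97*d^2 - 60*d + 27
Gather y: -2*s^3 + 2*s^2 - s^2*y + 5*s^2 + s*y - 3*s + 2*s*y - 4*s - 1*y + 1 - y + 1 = -2*s^3 + 7*s^2 - 7*s + y*(-s^2 + 3*s - 2) + 2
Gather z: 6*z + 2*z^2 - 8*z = 2*z^2 - 2*z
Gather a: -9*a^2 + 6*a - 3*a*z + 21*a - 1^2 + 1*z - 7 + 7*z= -9*a^2 + a*(27 - 3*z) + 8*z - 8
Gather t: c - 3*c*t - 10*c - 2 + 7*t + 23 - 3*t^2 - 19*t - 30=-9*c - 3*t^2 + t*(-3*c - 12) - 9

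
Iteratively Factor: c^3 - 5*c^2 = (c - 5)*(c^2) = c*(c - 5)*(c)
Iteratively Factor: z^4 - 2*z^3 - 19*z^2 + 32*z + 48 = (z + 4)*(z^3 - 6*z^2 + 5*z + 12) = (z - 3)*(z + 4)*(z^2 - 3*z - 4) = (z - 4)*(z - 3)*(z + 4)*(z + 1)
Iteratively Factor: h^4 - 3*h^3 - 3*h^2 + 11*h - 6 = (h - 1)*(h^3 - 2*h^2 - 5*h + 6) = (h - 3)*(h - 1)*(h^2 + h - 2) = (h - 3)*(h - 1)*(h + 2)*(h - 1)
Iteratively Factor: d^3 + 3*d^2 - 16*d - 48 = (d - 4)*(d^2 + 7*d + 12) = (d - 4)*(d + 4)*(d + 3)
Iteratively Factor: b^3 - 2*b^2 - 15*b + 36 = (b + 4)*(b^2 - 6*b + 9) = (b - 3)*(b + 4)*(b - 3)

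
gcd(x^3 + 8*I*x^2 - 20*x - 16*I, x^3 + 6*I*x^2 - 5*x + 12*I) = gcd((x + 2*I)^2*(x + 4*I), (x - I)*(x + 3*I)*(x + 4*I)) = x + 4*I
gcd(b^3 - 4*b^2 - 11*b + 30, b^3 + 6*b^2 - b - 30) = b^2 + b - 6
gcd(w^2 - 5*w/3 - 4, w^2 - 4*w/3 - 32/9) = w + 4/3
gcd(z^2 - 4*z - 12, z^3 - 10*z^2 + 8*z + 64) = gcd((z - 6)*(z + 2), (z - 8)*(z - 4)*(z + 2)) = z + 2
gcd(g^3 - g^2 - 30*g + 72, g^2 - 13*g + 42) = 1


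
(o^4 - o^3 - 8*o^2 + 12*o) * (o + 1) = o^5 - 9*o^3 + 4*o^2 + 12*o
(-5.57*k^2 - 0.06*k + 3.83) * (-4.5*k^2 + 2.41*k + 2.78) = 25.065*k^4 - 13.1537*k^3 - 32.8642*k^2 + 9.0635*k + 10.6474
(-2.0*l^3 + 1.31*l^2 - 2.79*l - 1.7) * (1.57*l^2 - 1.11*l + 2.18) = -3.14*l^5 + 4.2767*l^4 - 10.1944*l^3 + 3.2837*l^2 - 4.1952*l - 3.706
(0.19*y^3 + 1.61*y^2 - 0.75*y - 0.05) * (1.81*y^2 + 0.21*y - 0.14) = 0.3439*y^5 + 2.954*y^4 - 1.046*y^3 - 0.4734*y^2 + 0.0945*y + 0.007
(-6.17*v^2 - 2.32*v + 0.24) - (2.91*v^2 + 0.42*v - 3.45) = -9.08*v^2 - 2.74*v + 3.69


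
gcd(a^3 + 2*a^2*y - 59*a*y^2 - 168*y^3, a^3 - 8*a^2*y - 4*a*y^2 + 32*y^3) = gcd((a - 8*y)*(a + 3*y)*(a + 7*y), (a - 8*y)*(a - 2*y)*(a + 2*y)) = -a + 8*y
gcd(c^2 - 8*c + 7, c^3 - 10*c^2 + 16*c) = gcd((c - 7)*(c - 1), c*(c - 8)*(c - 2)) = 1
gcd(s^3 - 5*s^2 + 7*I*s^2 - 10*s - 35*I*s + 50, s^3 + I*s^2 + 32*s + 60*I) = s^2 + 7*I*s - 10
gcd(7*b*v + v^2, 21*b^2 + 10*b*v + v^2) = 7*b + v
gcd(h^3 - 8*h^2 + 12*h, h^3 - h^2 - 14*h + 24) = h - 2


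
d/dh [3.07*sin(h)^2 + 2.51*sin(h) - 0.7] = (6.14*sin(h) + 2.51)*cos(h)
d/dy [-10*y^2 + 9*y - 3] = 9 - 20*y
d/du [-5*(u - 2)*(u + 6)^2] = 5*(-3*u - 2)*(u + 6)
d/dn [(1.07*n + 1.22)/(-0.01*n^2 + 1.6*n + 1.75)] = (0.0107*n^2 + 0.0244*n - 0.0794999999999999)/(0.0001*n^4 - 0.032*n^3 + 2.525*n^2 + 5.6*n + 3.0625)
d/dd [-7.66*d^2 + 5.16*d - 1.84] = 5.16 - 15.32*d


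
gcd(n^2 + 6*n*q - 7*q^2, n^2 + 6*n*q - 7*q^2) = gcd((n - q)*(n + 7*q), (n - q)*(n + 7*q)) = -n^2 - 6*n*q + 7*q^2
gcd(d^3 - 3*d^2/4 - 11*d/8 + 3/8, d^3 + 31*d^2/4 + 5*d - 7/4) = d^2 + 3*d/4 - 1/4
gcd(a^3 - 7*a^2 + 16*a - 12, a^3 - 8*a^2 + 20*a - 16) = a^2 - 4*a + 4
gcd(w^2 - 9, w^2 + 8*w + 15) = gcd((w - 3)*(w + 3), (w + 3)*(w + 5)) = w + 3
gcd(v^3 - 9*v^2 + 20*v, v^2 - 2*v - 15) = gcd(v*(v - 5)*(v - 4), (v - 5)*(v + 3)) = v - 5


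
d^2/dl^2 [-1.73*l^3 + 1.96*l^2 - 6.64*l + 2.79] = 3.92 - 10.38*l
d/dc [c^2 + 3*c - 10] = 2*c + 3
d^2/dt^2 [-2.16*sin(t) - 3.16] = 2.16*sin(t)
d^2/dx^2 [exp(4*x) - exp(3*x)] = (16*exp(x) - 9)*exp(3*x)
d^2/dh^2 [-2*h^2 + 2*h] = -4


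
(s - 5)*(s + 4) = s^2 - s - 20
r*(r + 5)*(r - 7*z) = r^3 - 7*r^2*z + 5*r^2 - 35*r*z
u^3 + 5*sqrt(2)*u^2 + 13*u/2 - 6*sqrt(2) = (u - sqrt(2)/2)*(u + 3*sqrt(2)/2)*(u + 4*sqrt(2))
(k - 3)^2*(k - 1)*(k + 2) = k^4 - 5*k^3 + k^2 + 21*k - 18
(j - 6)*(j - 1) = j^2 - 7*j + 6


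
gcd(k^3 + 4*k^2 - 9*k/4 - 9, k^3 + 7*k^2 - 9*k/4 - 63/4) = k^2 - 9/4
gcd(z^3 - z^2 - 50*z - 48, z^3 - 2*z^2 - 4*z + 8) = 1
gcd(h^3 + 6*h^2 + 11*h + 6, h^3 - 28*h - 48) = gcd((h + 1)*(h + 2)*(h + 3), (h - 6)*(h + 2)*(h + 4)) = h + 2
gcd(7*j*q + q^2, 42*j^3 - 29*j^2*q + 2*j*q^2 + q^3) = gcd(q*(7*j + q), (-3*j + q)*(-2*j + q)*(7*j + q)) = 7*j + q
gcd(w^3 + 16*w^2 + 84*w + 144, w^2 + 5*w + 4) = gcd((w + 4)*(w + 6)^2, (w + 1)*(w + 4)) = w + 4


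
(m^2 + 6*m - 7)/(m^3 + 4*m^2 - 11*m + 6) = (m + 7)/(m^2 + 5*m - 6)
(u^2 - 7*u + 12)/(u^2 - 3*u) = (u - 4)/u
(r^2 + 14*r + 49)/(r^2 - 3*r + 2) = (r^2 + 14*r + 49)/(r^2 - 3*r + 2)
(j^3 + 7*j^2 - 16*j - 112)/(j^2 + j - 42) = (j^2 - 16)/(j - 6)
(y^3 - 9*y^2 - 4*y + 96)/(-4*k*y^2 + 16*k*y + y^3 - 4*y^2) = (y^2 - 5*y - 24)/(y*(-4*k + y))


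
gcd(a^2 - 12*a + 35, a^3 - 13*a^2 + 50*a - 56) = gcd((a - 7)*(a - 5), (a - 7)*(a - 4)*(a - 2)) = a - 7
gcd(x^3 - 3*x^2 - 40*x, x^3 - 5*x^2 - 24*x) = x^2 - 8*x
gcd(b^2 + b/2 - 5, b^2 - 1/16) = 1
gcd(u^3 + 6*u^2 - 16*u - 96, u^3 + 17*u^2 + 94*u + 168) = u^2 + 10*u + 24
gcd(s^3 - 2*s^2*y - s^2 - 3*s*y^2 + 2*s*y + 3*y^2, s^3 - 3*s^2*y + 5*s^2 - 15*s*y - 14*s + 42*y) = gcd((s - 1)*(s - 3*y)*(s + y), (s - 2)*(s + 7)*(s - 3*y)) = -s + 3*y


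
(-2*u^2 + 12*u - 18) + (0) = -2*u^2 + 12*u - 18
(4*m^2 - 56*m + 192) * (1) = 4*m^2 - 56*m + 192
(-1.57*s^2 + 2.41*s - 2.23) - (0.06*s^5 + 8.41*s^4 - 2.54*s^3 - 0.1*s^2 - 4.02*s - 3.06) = -0.06*s^5 - 8.41*s^4 + 2.54*s^3 - 1.47*s^2 + 6.43*s + 0.83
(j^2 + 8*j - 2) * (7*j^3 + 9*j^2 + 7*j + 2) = 7*j^5 + 65*j^4 + 65*j^3 + 40*j^2 + 2*j - 4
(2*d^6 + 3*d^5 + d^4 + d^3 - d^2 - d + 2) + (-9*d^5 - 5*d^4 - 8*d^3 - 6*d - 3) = 2*d^6 - 6*d^5 - 4*d^4 - 7*d^3 - d^2 - 7*d - 1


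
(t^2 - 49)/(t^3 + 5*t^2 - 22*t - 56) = (t - 7)/(t^2 - 2*t - 8)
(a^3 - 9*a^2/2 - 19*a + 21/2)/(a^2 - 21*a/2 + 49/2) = (2*a^2 + 5*a - 3)/(2*a - 7)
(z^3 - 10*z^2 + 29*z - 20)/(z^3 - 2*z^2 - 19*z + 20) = (z - 4)/(z + 4)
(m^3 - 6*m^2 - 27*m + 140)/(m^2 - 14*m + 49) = (m^2 + m - 20)/(m - 7)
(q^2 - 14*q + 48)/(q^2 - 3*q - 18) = (q - 8)/(q + 3)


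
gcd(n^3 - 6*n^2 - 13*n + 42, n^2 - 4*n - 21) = n^2 - 4*n - 21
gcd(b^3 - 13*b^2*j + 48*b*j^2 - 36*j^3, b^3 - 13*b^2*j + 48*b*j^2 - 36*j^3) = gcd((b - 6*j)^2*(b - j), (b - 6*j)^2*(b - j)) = b^3 - 13*b^2*j + 48*b*j^2 - 36*j^3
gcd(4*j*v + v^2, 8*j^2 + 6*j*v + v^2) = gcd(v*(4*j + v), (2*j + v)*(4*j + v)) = 4*j + v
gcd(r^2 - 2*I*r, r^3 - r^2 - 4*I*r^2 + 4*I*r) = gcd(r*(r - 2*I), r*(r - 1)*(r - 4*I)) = r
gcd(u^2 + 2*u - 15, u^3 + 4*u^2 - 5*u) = u + 5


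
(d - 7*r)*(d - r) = d^2 - 8*d*r + 7*r^2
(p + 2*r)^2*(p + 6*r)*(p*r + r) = p^4*r + 10*p^3*r^2 + p^3*r + 28*p^2*r^3 + 10*p^2*r^2 + 24*p*r^4 + 28*p*r^3 + 24*r^4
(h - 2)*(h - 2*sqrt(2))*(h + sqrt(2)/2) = h^3 - 3*sqrt(2)*h^2/2 - 2*h^2 - 2*h + 3*sqrt(2)*h + 4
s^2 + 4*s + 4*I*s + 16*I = (s + 4)*(s + 4*I)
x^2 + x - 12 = (x - 3)*(x + 4)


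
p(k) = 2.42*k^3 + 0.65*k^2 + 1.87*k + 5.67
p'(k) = 7.26*k^2 + 1.3*k + 1.87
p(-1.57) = -5.03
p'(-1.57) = 17.72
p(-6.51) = -646.62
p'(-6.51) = 301.09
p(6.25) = 633.57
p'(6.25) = 293.59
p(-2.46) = -31.02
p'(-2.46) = 42.61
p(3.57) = 130.74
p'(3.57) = 99.04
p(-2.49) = -32.32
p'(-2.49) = 43.65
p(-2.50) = -32.76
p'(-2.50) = 44.00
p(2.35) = 45.06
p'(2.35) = 45.02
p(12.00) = 4303.47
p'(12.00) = 1062.91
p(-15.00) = -8043.63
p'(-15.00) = 1615.87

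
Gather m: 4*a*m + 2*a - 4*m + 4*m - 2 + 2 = 4*a*m + 2*a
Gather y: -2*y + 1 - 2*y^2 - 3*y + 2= -2*y^2 - 5*y + 3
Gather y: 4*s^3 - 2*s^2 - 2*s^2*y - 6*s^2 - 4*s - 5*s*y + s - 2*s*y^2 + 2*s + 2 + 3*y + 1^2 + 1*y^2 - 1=4*s^3 - 8*s^2 - s + y^2*(1 - 2*s) + y*(-2*s^2 - 5*s + 3) + 2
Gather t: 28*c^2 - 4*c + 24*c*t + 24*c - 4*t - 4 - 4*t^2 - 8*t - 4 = 28*c^2 + 20*c - 4*t^2 + t*(24*c - 12) - 8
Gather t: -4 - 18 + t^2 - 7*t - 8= t^2 - 7*t - 30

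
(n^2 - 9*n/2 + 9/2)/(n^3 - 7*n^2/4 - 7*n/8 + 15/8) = 4*(n - 3)/(4*n^2 - n - 5)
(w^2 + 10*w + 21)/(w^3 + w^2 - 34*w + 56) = (w + 3)/(w^2 - 6*w + 8)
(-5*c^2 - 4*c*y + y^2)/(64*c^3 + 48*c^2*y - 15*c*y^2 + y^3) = (-5*c + y)/(64*c^2 - 16*c*y + y^2)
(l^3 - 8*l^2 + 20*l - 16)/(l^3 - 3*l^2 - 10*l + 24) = (l - 2)/(l + 3)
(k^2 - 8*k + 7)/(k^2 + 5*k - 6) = (k - 7)/(k + 6)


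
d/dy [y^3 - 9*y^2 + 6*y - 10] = 3*y^2 - 18*y + 6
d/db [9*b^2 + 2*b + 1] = 18*b + 2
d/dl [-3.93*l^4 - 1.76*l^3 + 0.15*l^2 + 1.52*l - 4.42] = -15.72*l^3 - 5.28*l^2 + 0.3*l + 1.52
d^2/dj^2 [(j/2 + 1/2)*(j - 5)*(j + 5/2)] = 3*j - 3/2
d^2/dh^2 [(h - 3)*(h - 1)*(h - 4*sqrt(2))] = 6*h - 8*sqrt(2) - 8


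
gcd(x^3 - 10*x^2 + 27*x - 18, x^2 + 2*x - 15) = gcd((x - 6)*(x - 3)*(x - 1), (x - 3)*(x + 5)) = x - 3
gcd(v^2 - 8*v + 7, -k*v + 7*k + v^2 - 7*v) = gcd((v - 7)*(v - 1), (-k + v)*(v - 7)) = v - 7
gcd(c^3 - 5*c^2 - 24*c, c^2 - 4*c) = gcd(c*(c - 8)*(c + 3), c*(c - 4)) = c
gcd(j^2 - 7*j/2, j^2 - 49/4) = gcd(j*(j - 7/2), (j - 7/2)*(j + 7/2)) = j - 7/2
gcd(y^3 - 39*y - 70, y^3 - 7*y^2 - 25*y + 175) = y^2 - 2*y - 35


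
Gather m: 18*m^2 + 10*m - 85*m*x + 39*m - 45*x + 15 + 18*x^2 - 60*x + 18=18*m^2 + m*(49 - 85*x) + 18*x^2 - 105*x + 33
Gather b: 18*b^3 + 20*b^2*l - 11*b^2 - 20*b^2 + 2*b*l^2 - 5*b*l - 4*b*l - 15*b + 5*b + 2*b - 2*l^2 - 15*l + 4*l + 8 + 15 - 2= 18*b^3 + b^2*(20*l - 31) + b*(2*l^2 - 9*l - 8) - 2*l^2 - 11*l + 21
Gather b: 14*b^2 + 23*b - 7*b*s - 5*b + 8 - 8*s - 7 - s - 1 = 14*b^2 + b*(18 - 7*s) - 9*s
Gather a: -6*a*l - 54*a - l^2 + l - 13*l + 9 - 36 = a*(-6*l - 54) - l^2 - 12*l - 27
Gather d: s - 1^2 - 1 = s - 2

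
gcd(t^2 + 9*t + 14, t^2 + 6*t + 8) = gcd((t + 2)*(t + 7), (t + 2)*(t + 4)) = t + 2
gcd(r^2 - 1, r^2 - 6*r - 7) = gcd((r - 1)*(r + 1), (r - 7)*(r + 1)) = r + 1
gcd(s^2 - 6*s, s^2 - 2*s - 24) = s - 6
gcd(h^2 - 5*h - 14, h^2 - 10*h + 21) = h - 7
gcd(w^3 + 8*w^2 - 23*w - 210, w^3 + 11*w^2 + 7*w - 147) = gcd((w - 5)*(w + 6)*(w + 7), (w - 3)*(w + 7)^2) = w + 7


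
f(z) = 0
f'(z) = 0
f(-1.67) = 0.00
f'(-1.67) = 0.00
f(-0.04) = 0.00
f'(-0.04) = 0.00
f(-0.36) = 0.00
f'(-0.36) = 0.00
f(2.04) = 0.00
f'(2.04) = 0.00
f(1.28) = 0.00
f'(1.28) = 0.00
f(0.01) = 0.00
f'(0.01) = 0.00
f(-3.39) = 0.00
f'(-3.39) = 0.00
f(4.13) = 0.00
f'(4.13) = 0.00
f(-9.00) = 0.00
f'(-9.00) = 0.00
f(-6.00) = 0.00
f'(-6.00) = 0.00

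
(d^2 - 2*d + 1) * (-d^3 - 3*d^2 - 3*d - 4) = -d^5 - d^4 + 2*d^3 - d^2 + 5*d - 4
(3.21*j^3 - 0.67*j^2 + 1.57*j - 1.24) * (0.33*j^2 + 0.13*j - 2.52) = 1.0593*j^5 + 0.1962*j^4 - 7.6582*j^3 + 1.4833*j^2 - 4.1176*j + 3.1248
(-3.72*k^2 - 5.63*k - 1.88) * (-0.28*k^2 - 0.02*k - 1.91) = 1.0416*k^4 + 1.6508*k^3 + 7.7442*k^2 + 10.7909*k + 3.5908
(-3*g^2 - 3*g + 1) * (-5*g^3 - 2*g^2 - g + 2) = 15*g^5 + 21*g^4 + 4*g^3 - 5*g^2 - 7*g + 2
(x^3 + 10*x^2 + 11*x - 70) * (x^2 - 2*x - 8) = x^5 + 8*x^4 - 17*x^3 - 172*x^2 + 52*x + 560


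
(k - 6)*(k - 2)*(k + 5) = k^3 - 3*k^2 - 28*k + 60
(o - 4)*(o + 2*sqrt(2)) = o^2 - 4*o + 2*sqrt(2)*o - 8*sqrt(2)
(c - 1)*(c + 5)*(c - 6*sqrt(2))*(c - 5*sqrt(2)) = c^4 - 11*sqrt(2)*c^3 + 4*c^3 - 44*sqrt(2)*c^2 + 55*c^2 + 55*sqrt(2)*c + 240*c - 300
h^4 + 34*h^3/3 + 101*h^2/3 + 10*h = h*(h + 1/3)*(h + 5)*(h + 6)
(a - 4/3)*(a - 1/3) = a^2 - 5*a/3 + 4/9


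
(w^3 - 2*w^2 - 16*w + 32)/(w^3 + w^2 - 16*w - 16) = (w - 2)/(w + 1)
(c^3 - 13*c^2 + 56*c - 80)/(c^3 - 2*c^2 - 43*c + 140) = (c - 4)/(c + 7)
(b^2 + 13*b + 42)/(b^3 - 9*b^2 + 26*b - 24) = (b^2 + 13*b + 42)/(b^3 - 9*b^2 + 26*b - 24)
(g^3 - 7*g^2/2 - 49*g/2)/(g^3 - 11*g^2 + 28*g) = (g + 7/2)/(g - 4)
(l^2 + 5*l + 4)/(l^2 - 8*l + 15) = (l^2 + 5*l + 4)/(l^2 - 8*l + 15)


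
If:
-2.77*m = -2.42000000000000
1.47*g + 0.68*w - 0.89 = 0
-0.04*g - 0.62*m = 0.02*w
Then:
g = 175.51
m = 0.87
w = -378.11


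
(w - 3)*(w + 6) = w^2 + 3*w - 18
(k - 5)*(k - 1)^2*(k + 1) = k^4 - 6*k^3 + 4*k^2 + 6*k - 5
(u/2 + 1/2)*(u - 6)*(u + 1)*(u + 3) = u^4/2 - u^3/2 - 23*u^2/2 - 39*u/2 - 9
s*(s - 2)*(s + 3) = s^3 + s^2 - 6*s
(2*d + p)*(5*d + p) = 10*d^2 + 7*d*p + p^2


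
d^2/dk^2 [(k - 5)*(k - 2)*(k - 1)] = 6*k - 16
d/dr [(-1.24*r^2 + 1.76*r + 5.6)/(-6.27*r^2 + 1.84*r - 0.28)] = (8.7536*r^2 + 70.9184*r - 10.7968)/(39.3129*r^4 - 23.0736*r^3 + 6.8968*r^2 - 1.0304*r + 0.0784)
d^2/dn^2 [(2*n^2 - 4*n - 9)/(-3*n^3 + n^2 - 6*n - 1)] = 2*(-18*n^6 + 108*n^5 + 558*n^4 - 254*n^3 + 435*n^2 - 231*n + 307)/(27*n^9 - 27*n^8 + 171*n^7 - 82*n^6 + 324*n^5 + 3*n^4 + 189*n^3 + 105*n^2 + 18*n + 1)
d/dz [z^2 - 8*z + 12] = 2*z - 8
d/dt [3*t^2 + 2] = 6*t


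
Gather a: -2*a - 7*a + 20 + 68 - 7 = 81 - 9*a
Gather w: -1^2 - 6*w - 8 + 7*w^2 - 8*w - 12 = 7*w^2 - 14*w - 21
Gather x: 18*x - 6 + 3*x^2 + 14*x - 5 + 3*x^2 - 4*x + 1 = 6*x^2 + 28*x - 10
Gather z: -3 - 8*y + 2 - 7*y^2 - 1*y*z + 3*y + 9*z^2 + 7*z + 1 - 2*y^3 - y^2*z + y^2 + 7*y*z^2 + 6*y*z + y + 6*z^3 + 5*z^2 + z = -2*y^3 - 6*y^2 - 4*y + 6*z^3 + z^2*(7*y + 14) + z*(-y^2 + 5*y + 8)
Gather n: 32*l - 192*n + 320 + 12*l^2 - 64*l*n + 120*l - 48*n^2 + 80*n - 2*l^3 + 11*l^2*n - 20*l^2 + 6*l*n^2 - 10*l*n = -2*l^3 - 8*l^2 + 152*l + n^2*(6*l - 48) + n*(11*l^2 - 74*l - 112) + 320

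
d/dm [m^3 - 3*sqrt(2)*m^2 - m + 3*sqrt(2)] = 3*m^2 - 6*sqrt(2)*m - 1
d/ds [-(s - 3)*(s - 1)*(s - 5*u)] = -3*s^2 + 10*s*u + 8*s - 20*u - 3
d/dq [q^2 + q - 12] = 2*q + 1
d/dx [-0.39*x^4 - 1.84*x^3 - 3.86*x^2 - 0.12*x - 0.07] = -1.56*x^3 - 5.52*x^2 - 7.72*x - 0.12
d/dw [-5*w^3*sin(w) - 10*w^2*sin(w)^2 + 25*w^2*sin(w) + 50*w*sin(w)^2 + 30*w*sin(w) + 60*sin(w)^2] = -5*w^3*cos(w) - 15*w^2*sin(w) - 10*w^2*sin(2*w) + 25*w^2*cos(w) - 20*w*sin(w)^2 + 50*w*sin(w) + 50*w*sin(2*w) + 30*w*cos(w) + 50*sin(w)^2 + 30*sin(w) + 60*sin(2*w)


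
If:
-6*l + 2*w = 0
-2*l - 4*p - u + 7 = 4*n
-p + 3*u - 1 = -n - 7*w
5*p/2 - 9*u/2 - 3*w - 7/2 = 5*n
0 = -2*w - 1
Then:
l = -1/6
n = -385/226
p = 315/113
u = 1016/339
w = -1/2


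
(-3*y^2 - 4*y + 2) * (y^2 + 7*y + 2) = -3*y^4 - 25*y^3 - 32*y^2 + 6*y + 4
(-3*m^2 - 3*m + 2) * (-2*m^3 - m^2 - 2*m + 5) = 6*m^5 + 9*m^4 + 5*m^3 - 11*m^2 - 19*m + 10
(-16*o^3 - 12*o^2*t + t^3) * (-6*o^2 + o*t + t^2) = 96*o^5 + 56*o^4*t - 28*o^3*t^2 - 18*o^2*t^3 + o*t^4 + t^5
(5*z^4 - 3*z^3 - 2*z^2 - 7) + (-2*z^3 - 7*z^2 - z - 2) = 5*z^4 - 5*z^3 - 9*z^2 - z - 9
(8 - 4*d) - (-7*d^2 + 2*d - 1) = 7*d^2 - 6*d + 9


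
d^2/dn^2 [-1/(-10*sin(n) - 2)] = 5*(-5*sin(n)^2 + sin(n) + 10)/(2*(5*sin(n) + 1)^3)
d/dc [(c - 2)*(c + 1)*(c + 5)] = 3*c^2 + 8*c - 7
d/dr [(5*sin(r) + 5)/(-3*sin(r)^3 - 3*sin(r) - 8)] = 5*(6*sin(r)^3 + 9*sin(r)^2 - 5)*cos(r)/(3*sin(r)^3 + 3*sin(r) + 8)^2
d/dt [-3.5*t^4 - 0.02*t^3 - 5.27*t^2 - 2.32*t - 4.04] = -14.0*t^3 - 0.06*t^2 - 10.54*t - 2.32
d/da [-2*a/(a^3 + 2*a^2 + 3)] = 2*(-a^3 + a^2*(3*a + 4) - 2*a^2 - 3)/(a^3 + 2*a^2 + 3)^2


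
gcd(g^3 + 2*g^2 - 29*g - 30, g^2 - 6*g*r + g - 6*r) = g + 1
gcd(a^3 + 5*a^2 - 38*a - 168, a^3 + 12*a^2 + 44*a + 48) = a + 4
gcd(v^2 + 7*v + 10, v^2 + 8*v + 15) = v + 5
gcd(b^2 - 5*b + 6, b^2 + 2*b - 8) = b - 2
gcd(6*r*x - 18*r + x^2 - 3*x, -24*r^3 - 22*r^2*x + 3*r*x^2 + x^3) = 6*r + x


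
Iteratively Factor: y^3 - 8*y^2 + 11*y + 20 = (y - 4)*(y^2 - 4*y - 5) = (y - 5)*(y - 4)*(y + 1)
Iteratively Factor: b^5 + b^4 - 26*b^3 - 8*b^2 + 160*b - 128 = (b + 4)*(b^4 - 3*b^3 - 14*b^2 + 48*b - 32) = (b + 4)^2*(b^3 - 7*b^2 + 14*b - 8) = (b - 4)*(b + 4)^2*(b^2 - 3*b + 2) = (b - 4)*(b - 2)*(b + 4)^2*(b - 1)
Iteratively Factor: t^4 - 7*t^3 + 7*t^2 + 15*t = (t - 3)*(t^3 - 4*t^2 - 5*t) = (t - 3)*(t + 1)*(t^2 - 5*t) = (t - 5)*(t - 3)*(t + 1)*(t)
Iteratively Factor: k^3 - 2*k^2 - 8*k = (k - 4)*(k^2 + 2*k) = (k - 4)*(k + 2)*(k)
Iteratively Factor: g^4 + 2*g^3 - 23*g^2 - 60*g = (g)*(g^3 + 2*g^2 - 23*g - 60) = g*(g + 4)*(g^2 - 2*g - 15) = g*(g + 3)*(g + 4)*(g - 5)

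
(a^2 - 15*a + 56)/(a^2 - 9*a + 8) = (a - 7)/(a - 1)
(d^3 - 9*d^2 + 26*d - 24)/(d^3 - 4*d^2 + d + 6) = (d - 4)/(d + 1)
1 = 1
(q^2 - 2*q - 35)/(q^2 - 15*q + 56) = (q + 5)/(q - 8)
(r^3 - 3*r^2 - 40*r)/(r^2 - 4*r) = (r^2 - 3*r - 40)/(r - 4)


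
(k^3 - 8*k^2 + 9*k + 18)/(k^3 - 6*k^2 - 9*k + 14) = (k^3 - 8*k^2 + 9*k + 18)/(k^3 - 6*k^2 - 9*k + 14)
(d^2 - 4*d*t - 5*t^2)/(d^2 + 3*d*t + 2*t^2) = (d - 5*t)/(d + 2*t)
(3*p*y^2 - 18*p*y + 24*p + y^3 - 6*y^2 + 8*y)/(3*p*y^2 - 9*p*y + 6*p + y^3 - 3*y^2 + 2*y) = (y - 4)/(y - 1)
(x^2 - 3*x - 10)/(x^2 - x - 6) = (x - 5)/(x - 3)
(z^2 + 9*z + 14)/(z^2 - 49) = (z + 2)/(z - 7)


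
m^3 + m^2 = m^2*(m + 1)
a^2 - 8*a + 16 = (a - 4)^2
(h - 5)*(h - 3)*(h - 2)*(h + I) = h^4 - 10*h^3 + I*h^3 + 31*h^2 - 10*I*h^2 - 30*h + 31*I*h - 30*I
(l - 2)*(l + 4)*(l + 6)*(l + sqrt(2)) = l^4 + sqrt(2)*l^3 + 8*l^3 + 4*l^2 + 8*sqrt(2)*l^2 - 48*l + 4*sqrt(2)*l - 48*sqrt(2)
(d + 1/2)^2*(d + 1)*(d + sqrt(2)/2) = d^4 + sqrt(2)*d^3/2 + 2*d^3 + 5*d^2/4 + sqrt(2)*d^2 + d/4 + 5*sqrt(2)*d/8 + sqrt(2)/8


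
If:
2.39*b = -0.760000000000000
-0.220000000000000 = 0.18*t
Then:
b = -0.32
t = -1.22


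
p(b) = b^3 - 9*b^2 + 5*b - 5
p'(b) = 3*b^2 - 18*b + 5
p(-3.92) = -223.13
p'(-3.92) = 121.66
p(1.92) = -21.50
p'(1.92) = -18.50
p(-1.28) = -28.24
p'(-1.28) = 32.96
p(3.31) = -50.79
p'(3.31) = -21.71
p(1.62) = -16.27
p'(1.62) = -16.29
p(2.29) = -28.74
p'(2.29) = -20.49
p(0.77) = -6.03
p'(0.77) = -7.08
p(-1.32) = -29.58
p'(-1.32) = 33.99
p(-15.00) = -5480.00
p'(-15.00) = 950.00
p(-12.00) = -3089.00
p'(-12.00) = 653.00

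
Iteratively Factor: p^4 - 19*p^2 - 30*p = (p + 3)*(p^3 - 3*p^2 - 10*p) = (p + 2)*(p + 3)*(p^2 - 5*p) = p*(p + 2)*(p + 3)*(p - 5)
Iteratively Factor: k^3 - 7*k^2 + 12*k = (k)*(k^2 - 7*k + 12) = k*(k - 3)*(k - 4)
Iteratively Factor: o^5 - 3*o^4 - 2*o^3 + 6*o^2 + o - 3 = (o + 1)*(o^4 - 4*o^3 + 2*o^2 + 4*o - 3) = (o - 1)*(o + 1)*(o^3 - 3*o^2 - o + 3) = (o - 1)*(o + 1)^2*(o^2 - 4*o + 3) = (o - 3)*(o - 1)*(o + 1)^2*(o - 1)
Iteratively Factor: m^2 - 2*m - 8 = (m - 4)*(m + 2)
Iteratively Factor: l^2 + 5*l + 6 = (l + 2)*(l + 3)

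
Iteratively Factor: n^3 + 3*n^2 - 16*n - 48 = (n - 4)*(n^2 + 7*n + 12) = (n - 4)*(n + 4)*(n + 3)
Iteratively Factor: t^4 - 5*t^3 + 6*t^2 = (t)*(t^3 - 5*t^2 + 6*t) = t^2*(t^2 - 5*t + 6) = t^2*(t - 3)*(t - 2)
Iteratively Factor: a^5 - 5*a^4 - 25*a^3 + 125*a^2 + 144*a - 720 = (a - 5)*(a^4 - 25*a^2 + 144) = (a - 5)*(a + 4)*(a^3 - 4*a^2 - 9*a + 36) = (a - 5)*(a - 4)*(a + 4)*(a^2 - 9) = (a - 5)*(a - 4)*(a - 3)*(a + 4)*(a + 3)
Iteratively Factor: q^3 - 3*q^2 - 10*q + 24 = (q - 4)*(q^2 + q - 6) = (q - 4)*(q - 2)*(q + 3)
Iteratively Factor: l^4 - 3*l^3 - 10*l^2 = (l - 5)*(l^3 + 2*l^2) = l*(l - 5)*(l^2 + 2*l) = l*(l - 5)*(l + 2)*(l)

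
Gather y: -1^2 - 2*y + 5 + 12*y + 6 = 10*y + 10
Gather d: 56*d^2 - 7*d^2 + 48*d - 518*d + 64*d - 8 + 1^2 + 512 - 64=49*d^2 - 406*d + 441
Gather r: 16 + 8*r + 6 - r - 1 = 7*r + 21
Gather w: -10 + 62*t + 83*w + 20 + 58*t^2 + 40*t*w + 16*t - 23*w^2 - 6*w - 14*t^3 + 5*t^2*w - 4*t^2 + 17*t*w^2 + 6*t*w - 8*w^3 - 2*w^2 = -14*t^3 + 54*t^2 + 78*t - 8*w^3 + w^2*(17*t - 25) + w*(5*t^2 + 46*t + 77) + 10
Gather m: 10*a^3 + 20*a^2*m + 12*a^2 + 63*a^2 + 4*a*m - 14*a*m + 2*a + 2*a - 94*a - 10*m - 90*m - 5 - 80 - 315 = 10*a^3 + 75*a^2 - 90*a + m*(20*a^2 - 10*a - 100) - 400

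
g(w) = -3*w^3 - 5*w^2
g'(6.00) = -384.00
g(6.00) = -828.00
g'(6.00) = -384.00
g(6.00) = -828.00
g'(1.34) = -29.56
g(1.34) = -16.20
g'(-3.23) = -61.60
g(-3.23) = 48.93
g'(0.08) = -0.86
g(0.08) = -0.03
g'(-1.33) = -2.62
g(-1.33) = -1.79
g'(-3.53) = -76.85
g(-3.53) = 69.66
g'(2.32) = -71.64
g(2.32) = -64.37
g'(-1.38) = -3.34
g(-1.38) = -1.64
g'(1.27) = -27.22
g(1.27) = -14.21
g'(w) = -9*w^2 - 10*w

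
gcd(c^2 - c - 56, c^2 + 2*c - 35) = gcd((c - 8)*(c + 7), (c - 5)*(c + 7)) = c + 7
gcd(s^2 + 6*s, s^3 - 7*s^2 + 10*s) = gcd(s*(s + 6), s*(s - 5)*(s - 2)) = s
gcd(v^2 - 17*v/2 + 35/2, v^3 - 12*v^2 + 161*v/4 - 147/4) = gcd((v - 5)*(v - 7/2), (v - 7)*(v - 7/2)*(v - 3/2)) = v - 7/2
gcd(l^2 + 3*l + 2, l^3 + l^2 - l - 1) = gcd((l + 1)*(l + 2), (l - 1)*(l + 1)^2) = l + 1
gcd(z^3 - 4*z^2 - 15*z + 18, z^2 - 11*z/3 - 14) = z - 6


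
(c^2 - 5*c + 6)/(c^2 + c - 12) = (c - 2)/(c + 4)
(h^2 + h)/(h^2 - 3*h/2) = 2*(h + 1)/(2*h - 3)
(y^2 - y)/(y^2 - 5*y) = (y - 1)/(y - 5)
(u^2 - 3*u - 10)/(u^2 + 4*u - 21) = (u^2 - 3*u - 10)/(u^2 + 4*u - 21)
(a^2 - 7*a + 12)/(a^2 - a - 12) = (a - 3)/(a + 3)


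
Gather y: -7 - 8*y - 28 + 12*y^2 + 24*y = 12*y^2 + 16*y - 35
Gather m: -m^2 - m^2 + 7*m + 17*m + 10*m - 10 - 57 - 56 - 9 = -2*m^2 + 34*m - 132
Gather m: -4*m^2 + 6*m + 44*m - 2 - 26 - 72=-4*m^2 + 50*m - 100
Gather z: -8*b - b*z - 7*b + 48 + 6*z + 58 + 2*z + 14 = -15*b + z*(8 - b) + 120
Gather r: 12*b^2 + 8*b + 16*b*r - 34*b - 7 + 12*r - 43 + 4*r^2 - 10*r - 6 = 12*b^2 - 26*b + 4*r^2 + r*(16*b + 2) - 56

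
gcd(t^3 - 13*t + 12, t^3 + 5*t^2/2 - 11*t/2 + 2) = t^2 + 3*t - 4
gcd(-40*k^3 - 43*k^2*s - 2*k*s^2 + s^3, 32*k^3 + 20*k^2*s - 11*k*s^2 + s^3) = -8*k^2 - 7*k*s + s^2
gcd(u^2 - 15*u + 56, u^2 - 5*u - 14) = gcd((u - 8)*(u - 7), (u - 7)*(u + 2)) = u - 7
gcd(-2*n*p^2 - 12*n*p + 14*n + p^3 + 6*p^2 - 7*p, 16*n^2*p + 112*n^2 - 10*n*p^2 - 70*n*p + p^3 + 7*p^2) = -2*n*p - 14*n + p^2 + 7*p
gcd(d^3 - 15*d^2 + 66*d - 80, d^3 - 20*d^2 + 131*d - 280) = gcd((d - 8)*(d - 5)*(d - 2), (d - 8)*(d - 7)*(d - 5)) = d^2 - 13*d + 40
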